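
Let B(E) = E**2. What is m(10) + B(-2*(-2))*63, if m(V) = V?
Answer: 1018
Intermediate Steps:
m(10) + B(-2*(-2))*63 = 10 + (-2*(-2))**2*63 = 10 + 4**2*63 = 10 + 16*63 = 10 + 1008 = 1018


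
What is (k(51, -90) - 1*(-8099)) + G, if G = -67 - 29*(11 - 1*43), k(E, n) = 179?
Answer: 9139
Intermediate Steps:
G = 861 (G = -67 - 29*(11 - 43) = -67 - 29*(-32) = -67 + 928 = 861)
(k(51, -90) - 1*(-8099)) + G = (179 - 1*(-8099)) + 861 = (179 + 8099) + 861 = 8278 + 861 = 9139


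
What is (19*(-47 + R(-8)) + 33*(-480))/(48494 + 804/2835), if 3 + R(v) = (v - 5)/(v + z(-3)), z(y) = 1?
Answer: -15833205/45827098 ≈ -0.34550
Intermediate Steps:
R(v) = -3 + (-5 + v)/(1 + v) (R(v) = -3 + (v - 5)/(v + 1) = -3 + (-5 + v)/(1 + v))
(19*(-47 + R(-8)) + 33*(-480))/(48494 + 804/2835) = (19*(-47 + 2*(-4 - 1*(-8))/(1 - 8)) + 33*(-480))/(48494 + 804/2835) = (19*(-47 + 2*(-4 + 8)/(-7)) - 15840)/(48494 + 804*(1/2835)) = (19*(-47 + 2*(-1/7)*4) - 15840)/(48494 + 268/945) = (19*(-47 - 8/7) - 15840)/(45827098/945) = (19*(-337/7) - 15840)*(945/45827098) = (-6403/7 - 15840)*(945/45827098) = -117283/7*945/45827098 = -15833205/45827098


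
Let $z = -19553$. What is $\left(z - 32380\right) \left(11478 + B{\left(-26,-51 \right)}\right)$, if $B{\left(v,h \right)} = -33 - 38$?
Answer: $-592399731$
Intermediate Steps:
$B{\left(v,h \right)} = -71$ ($B{\left(v,h \right)} = -33 - 38 = -71$)
$\left(z - 32380\right) \left(11478 + B{\left(-26,-51 \right)}\right) = \left(-19553 - 32380\right) \left(11478 - 71\right) = \left(-51933\right) 11407 = -592399731$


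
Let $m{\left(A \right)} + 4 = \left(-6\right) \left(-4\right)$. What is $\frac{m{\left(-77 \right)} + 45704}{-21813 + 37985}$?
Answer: $\frac{11431}{4043} \approx 2.8274$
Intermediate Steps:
$m{\left(A \right)} = 20$ ($m{\left(A \right)} = -4 - -24 = -4 + 24 = 20$)
$\frac{m{\left(-77 \right)} + 45704}{-21813 + 37985} = \frac{20 + 45704}{-21813 + 37985} = \frac{45724}{16172} = 45724 \cdot \frac{1}{16172} = \frac{11431}{4043}$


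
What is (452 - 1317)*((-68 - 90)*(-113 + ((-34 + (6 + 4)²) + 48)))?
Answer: 136670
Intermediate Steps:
(452 - 1317)*((-68 - 90)*(-113 + ((-34 + (6 + 4)²) + 48))) = -(-136670)*(-113 + ((-34 + 10²) + 48)) = -(-136670)*(-113 + ((-34 + 100) + 48)) = -(-136670)*(-113 + (66 + 48)) = -(-136670)*(-113 + 114) = -(-136670) = -865*(-158) = 136670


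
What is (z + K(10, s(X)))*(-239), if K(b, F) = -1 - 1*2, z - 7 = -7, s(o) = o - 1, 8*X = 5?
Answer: 717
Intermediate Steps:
X = 5/8 (X = (⅛)*5 = 5/8 ≈ 0.62500)
s(o) = -1 + o
z = 0 (z = 7 - 7 = 0)
K(b, F) = -3 (K(b, F) = -1 - 2 = -3)
(z + K(10, s(X)))*(-239) = (0 - 3)*(-239) = -3*(-239) = 717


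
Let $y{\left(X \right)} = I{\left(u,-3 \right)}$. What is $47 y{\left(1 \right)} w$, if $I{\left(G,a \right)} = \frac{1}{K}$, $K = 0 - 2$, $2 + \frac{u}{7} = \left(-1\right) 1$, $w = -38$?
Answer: $893$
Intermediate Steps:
$u = -21$ ($u = -14 + 7 \left(\left(-1\right) 1\right) = -14 + 7 \left(-1\right) = -14 - 7 = -21$)
$K = -2$ ($K = 0 - 2 = -2$)
$I{\left(G,a \right)} = - \frac{1}{2}$ ($I{\left(G,a \right)} = \frac{1}{-2} = - \frac{1}{2}$)
$y{\left(X \right)} = - \frac{1}{2}$
$47 y{\left(1 \right)} w = 47 \left(- \frac{1}{2}\right) \left(-38\right) = \left(- \frac{47}{2}\right) \left(-38\right) = 893$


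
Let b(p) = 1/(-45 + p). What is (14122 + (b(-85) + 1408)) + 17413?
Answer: 4282589/130 ≈ 32943.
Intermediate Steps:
(14122 + (b(-85) + 1408)) + 17413 = (14122 + (1/(-45 - 85) + 1408)) + 17413 = (14122 + (1/(-130) + 1408)) + 17413 = (14122 + (-1/130 + 1408)) + 17413 = (14122 + 183039/130) + 17413 = 2018899/130 + 17413 = 4282589/130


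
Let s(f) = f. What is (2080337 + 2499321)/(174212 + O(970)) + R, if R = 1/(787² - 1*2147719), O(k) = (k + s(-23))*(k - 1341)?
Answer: -279972819257/10828359750 ≈ -25.856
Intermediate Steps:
O(k) = (-1341 + k)*(-23 + k) (O(k) = (k - 23)*(k - 1341) = (-23 + k)*(-1341 + k) = (-1341 + k)*(-23 + k))
R = -1/1528350 (R = 1/(619369 - 2147719) = 1/(-1528350) = -1/1528350 ≈ -6.5430e-7)
(2080337 + 2499321)/(174212 + O(970)) + R = (2080337 + 2499321)/(174212 + (30843 + 970² - 1364*970)) - 1/1528350 = 4579658/(174212 + (30843 + 940900 - 1323080)) - 1/1528350 = 4579658/(174212 - 351337) - 1/1528350 = 4579658/(-177125) - 1/1528350 = 4579658*(-1/177125) - 1/1528350 = -4579658/177125 - 1/1528350 = -279972819257/10828359750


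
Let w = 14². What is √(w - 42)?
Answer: √154 ≈ 12.410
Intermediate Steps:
w = 196
√(w - 42) = √(196 - 42) = √154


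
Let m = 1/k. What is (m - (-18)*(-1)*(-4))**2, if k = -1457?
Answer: 11004639409/2122849 ≈ 5183.9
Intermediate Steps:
m = -1/1457 (m = 1/(-1457) = -1/1457 ≈ -0.00068634)
(m - (-18)*(-1)*(-4))**2 = (-1/1457 - (-18)*(-1)*(-4))**2 = (-1/1457 - 9*2*(-4))**2 = (-1/1457 - 18*(-4))**2 = (-1/1457 + 72)**2 = (104903/1457)**2 = 11004639409/2122849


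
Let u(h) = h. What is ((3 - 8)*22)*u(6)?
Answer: -660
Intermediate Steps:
((3 - 8)*22)*u(6) = ((3 - 8)*22)*6 = -5*22*6 = -110*6 = -660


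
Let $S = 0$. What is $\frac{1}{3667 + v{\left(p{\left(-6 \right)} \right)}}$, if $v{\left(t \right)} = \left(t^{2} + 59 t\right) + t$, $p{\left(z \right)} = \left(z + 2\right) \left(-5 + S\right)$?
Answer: $\frac{1}{5267} \approx 0.00018986$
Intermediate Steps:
$p{\left(z \right)} = -10 - 5 z$ ($p{\left(z \right)} = \left(z + 2\right) \left(-5 + 0\right) = \left(2 + z\right) \left(-5\right) = -10 - 5 z$)
$v{\left(t \right)} = t^{2} + 60 t$
$\frac{1}{3667 + v{\left(p{\left(-6 \right)} \right)}} = \frac{1}{3667 + \left(-10 - -30\right) \left(60 - -20\right)} = \frac{1}{3667 + \left(-10 + 30\right) \left(60 + \left(-10 + 30\right)\right)} = \frac{1}{3667 + 20 \left(60 + 20\right)} = \frac{1}{3667 + 20 \cdot 80} = \frac{1}{3667 + 1600} = \frac{1}{5267}$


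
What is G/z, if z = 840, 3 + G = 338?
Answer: 67/168 ≈ 0.39881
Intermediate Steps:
G = 335 (G = -3 + 338 = 335)
G/z = 335/840 = 335*(1/840) = 67/168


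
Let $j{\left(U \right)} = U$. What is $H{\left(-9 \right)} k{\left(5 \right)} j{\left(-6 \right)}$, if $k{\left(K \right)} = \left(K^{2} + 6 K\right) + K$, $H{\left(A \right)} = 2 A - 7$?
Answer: $9000$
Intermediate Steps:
$H{\left(A \right)} = -7 + 2 A$
$k{\left(K \right)} = K^{2} + 7 K$
$H{\left(-9 \right)} k{\left(5 \right)} j{\left(-6 \right)} = \left(-7 + 2 \left(-9\right)\right) 5 \left(7 + 5\right) \left(-6\right) = \left(-7 - 18\right) 5 \cdot 12 \left(-6\right) = \left(-25\right) 60 \left(-6\right) = \left(-1500\right) \left(-6\right) = 9000$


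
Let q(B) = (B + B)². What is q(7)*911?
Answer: 178556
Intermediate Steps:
q(B) = 4*B² (q(B) = (2*B)² = 4*B²)
q(7)*911 = (4*7²)*911 = (4*49)*911 = 196*911 = 178556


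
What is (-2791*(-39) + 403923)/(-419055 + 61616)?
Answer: -512772/357439 ≈ -1.4346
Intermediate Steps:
(-2791*(-39) + 403923)/(-419055 + 61616) = (108849 + 403923)/(-357439) = 512772*(-1/357439) = -512772/357439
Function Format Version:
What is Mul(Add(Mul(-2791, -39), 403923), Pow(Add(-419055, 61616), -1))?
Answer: Rational(-512772, 357439) ≈ -1.4346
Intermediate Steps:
Mul(Add(Mul(-2791, -39), 403923), Pow(Add(-419055, 61616), -1)) = Mul(Add(108849, 403923), Pow(-357439, -1)) = Mul(512772, Rational(-1, 357439)) = Rational(-512772, 357439)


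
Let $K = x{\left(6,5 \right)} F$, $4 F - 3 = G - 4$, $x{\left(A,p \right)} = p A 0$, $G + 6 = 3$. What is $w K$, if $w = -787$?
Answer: $0$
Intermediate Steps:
$G = -3$ ($G = -6 + 3 = -3$)
$x{\left(A,p \right)} = 0$ ($x{\left(A,p \right)} = A p 0 = 0$)
$F = -1$ ($F = \frac{3}{4} + \frac{-3 - 4}{4} = \frac{3}{4} + \frac{1}{4} \left(-7\right) = \frac{3}{4} - \frac{7}{4} = -1$)
$K = 0$ ($K = 0 \left(-1\right) = 0$)
$w K = \left(-787\right) 0 = 0$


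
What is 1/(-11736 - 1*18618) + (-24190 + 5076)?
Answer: -580186357/30354 ≈ -19114.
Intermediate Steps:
1/(-11736 - 1*18618) + (-24190 + 5076) = 1/(-11736 - 18618) - 19114 = 1/(-30354) - 19114 = -1/30354 - 19114 = -580186357/30354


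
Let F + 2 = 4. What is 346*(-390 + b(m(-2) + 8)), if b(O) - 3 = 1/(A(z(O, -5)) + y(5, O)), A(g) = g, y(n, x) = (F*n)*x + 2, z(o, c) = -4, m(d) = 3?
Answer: -7230535/54 ≈ -1.3390e+5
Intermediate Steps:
F = 2 (F = -2 + 4 = 2)
y(n, x) = 2 + 2*n*x (y(n, x) = (2*n)*x + 2 = 2*n*x + 2 = 2 + 2*n*x)
b(O) = 3 + 1/(-2 + 10*O) (b(O) = 3 + 1/(-4 + (2 + 2*5*O)) = 3 + 1/(-4 + (2 + 10*O)) = 3 + 1/(-2 + 10*O))
346*(-390 + b(m(-2) + 8)) = 346*(-390 + 5*(-1 + 6*(3 + 8))/(2*(-1 + 5*(3 + 8)))) = 346*(-390 + 5*(-1 + 6*11)/(2*(-1 + 5*11))) = 346*(-390 + 5*(-1 + 66)/(2*(-1 + 55))) = 346*(-390 + (5/2)*65/54) = 346*(-390 + (5/2)*(1/54)*65) = 346*(-390 + 325/108) = 346*(-41795/108) = -7230535/54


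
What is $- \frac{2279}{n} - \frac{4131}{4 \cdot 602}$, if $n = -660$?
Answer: $\frac{690343}{397320} \approx 1.7375$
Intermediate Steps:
$- \frac{2279}{n} - \frac{4131}{4 \cdot 602} = - \frac{2279}{-660} - \frac{4131}{4 \cdot 602} = \left(-2279\right) \left(- \frac{1}{660}\right) - \frac{4131}{2408} = \frac{2279}{660} - \frac{4131}{2408} = \frac{690343}{397320}$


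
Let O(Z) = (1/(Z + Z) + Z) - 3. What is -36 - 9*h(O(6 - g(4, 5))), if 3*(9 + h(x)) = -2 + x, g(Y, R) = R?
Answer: 111/2 ≈ 55.500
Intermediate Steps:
O(Z) = -3 + Z + 1/(2*Z) (O(Z) = (1/(2*Z) + Z) - 3 = (Z + 1/(2*Z)) - 3 = -3 + Z + 1/(2*Z))
h(x) = -29/3 + x/3 (h(x) = -9 + (-2 + x)/3 = -9 + (-2/3 + x/3) = -29/3 + x/3)
-36 - 9*h(O(6 - g(4, 5))) = -36 - 9*(-29/3 + (-3 + (6 - 1*5) + 1/(2*(6 - 1*5)))/3) = -36 - 9*(-29/3 + (-3 + (6 - 5) + 1/(2*(6 - 5)))/3) = -36 - 9*(-29/3 + (-3 + 1 + (1/2)/1)/3) = -36 - 9*(-29/3 + (-3 + 1 + (1/2)*1)/3) = -36 - 9*(-29/3 + (-3 + 1 + 1/2)/3) = -36 - 9*(-29/3 + (1/3)*(-3/2)) = -36 - 9*(-29/3 - 1/2) = -36 - 9*(-61/6) = -36 + 183/2 = 111/2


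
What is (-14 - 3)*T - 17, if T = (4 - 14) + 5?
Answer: 68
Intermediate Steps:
T = -5 (T = -10 + 5 = -5)
(-14 - 3)*T - 17 = (-14 - 3)*(-5) - 17 = -17*(-5) - 17 = 85 - 17 = 68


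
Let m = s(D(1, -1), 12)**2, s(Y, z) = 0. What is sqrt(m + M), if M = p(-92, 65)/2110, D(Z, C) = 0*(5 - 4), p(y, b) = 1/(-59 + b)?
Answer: sqrt(3165)/6330 ≈ 0.0088876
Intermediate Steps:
D(Z, C) = 0 (D(Z, C) = 0*1 = 0)
m = 0 (m = 0**2 = 0)
M = 1/12660 (M = 1/((-59 + 65)*2110) = (1/2110)/6 = (1/6)*(1/2110) = 1/12660 ≈ 7.8989e-5)
sqrt(m + M) = sqrt(0 + 1/12660) = sqrt(1/12660) = sqrt(3165)/6330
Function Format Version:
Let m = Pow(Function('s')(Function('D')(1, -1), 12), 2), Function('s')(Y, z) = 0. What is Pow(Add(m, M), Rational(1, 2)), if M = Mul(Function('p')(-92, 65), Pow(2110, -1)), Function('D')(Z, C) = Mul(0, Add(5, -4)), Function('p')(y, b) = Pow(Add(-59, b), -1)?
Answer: Mul(Rational(1, 6330), Pow(3165, Rational(1, 2))) ≈ 0.0088876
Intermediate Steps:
Function('D')(Z, C) = 0 (Function('D')(Z, C) = Mul(0, 1) = 0)
m = 0 (m = Pow(0, 2) = 0)
M = Rational(1, 12660) (M = Mul(Pow(Add(-59, 65), -1), Pow(2110, -1)) = Mul(Pow(6, -1), Rational(1, 2110)) = Mul(Rational(1, 6), Rational(1, 2110)) = Rational(1, 12660) ≈ 7.8989e-5)
Pow(Add(m, M), Rational(1, 2)) = Pow(Add(0, Rational(1, 12660)), Rational(1, 2)) = Pow(Rational(1, 12660), Rational(1, 2)) = Mul(Rational(1, 6330), Pow(3165, Rational(1, 2)))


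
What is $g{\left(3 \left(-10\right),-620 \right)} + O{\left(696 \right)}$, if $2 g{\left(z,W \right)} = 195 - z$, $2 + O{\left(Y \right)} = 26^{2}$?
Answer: $\frac{1573}{2} \approx 786.5$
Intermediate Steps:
$O{\left(Y \right)} = 674$ ($O{\left(Y \right)} = -2 + 26^{2} = -2 + 676 = 674$)
$g{\left(z,W \right)} = \frac{195}{2} - \frac{z}{2}$ ($g{\left(z,W \right)} = \frac{195 - z}{2} = \frac{195}{2} - \frac{z}{2}$)
$g{\left(3 \left(-10\right),-620 \right)} + O{\left(696 \right)} = \left(\frac{195}{2} - \frac{3 \left(-10\right)}{2}\right) + 674 = \left(\frac{195}{2} - -15\right) + 674 = \left(\frac{195}{2} + 15\right) + 674 = \frac{225}{2} + 674 = \frac{1573}{2}$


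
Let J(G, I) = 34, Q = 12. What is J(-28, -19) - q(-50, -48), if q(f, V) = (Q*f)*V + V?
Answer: -28718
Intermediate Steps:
q(f, V) = V + 12*V*f (q(f, V) = (12*f)*V + V = 12*V*f + V = V + 12*V*f)
J(-28, -19) - q(-50, -48) = 34 - (-48)*(1 + 12*(-50)) = 34 - (-48)*(1 - 600) = 34 - (-48)*(-599) = 34 - 1*28752 = 34 - 28752 = -28718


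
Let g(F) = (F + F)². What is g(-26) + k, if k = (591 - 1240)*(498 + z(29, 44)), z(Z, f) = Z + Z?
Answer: -358140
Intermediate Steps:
z(Z, f) = 2*Z
g(F) = 4*F² (g(F) = (2*F)² = 4*F²)
k = -360844 (k = (591 - 1240)*(498 + 2*29) = -649*(498 + 58) = -649*556 = -360844)
g(-26) + k = 4*(-26)² - 360844 = 4*676 - 360844 = 2704 - 360844 = -358140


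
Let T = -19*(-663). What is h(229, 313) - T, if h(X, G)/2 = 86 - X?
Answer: -12883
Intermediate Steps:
T = 12597
h(X, G) = 172 - 2*X (h(X, G) = 2*(86 - X) = 172 - 2*X)
h(229, 313) - T = (172 - 2*229) - 1*12597 = (172 - 458) - 12597 = -286 - 12597 = -12883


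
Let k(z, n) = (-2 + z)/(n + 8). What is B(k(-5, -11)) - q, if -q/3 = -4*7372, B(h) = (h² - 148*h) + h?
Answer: -799214/9 ≈ -88802.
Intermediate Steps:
k(z, n) = (-2 + z)/(8 + n)
B(h) = h² - 147*h
q = 88464 (q = -(-12)*7372 = -3*(-29488) = 88464)
B(k(-5, -11)) - q = ((-2 - 5)/(8 - 11))*(-147 + (-2 - 5)/(8 - 11)) - 1*88464 = (-7/(-3))*(-147 - 7/(-3)) - 88464 = (-⅓*(-7))*(-147 - ⅓*(-7)) - 88464 = 7*(-147 + 7/3)/3 - 88464 = (7/3)*(-434/3) - 88464 = -3038/9 - 88464 = -799214/9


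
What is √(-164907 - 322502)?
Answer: I*√487409 ≈ 698.15*I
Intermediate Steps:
√(-164907 - 322502) = √(-487409) = I*√487409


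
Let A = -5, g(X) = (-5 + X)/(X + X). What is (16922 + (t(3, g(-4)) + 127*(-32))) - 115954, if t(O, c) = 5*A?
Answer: -103121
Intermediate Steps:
g(X) = (-5 + X)/(2*X) (g(X) = (-5 + X)/((2*X)) = (-5 + X)*(1/(2*X)) = (-5 + X)/(2*X))
t(O, c) = -25 (t(O, c) = 5*(-5) = -25)
(16922 + (t(3, g(-4)) + 127*(-32))) - 115954 = (16922 + (-25 + 127*(-32))) - 115954 = (16922 + (-25 - 4064)) - 115954 = (16922 - 4089) - 115954 = 12833 - 115954 = -103121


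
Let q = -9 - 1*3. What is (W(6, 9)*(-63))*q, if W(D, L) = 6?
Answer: 4536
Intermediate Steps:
q = -12 (q = -9 - 3 = -12)
(W(6, 9)*(-63))*q = (6*(-63))*(-12) = -378*(-12) = 4536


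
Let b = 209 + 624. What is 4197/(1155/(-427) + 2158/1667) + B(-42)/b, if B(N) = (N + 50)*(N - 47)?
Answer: -355610135291/119466361 ≈ -2976.7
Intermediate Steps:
B(N) = (-47 + N)*(50 + N) (B(N) = (50 + N)*(-47 + N) = (-47 + N)*(50 + N))
b = 833
4197/(1155/(-427) + 2158/1667) + B(-42)/b = 4197/(1155/(-427) + 2158/1667) + (-2350 + (-42)**2 + 3*(-42))/833 = 4197/(1155*(-1/427) + 2158*(1/1667)) + (-2350 + 1764 - 126)*(1/833) = 4197/(-165/61 + 2158/1667) - 712*1/833 = 4197/(-143417/101687) - 712/833 = 4197*(-101687/143417) - 712/833 = -426780339/143417 - 712/833 = -355610135291/119466361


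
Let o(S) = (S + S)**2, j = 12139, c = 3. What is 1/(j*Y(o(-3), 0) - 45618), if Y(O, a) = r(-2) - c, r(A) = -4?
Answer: -1/130591 ≈ -7.6575e-6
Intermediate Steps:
o(S) = 4*S**2 (o(S) = (2*S)**2 = 4*S**2)
Y(O, a) = -7 (Y(O, a) = -4 - 1*3 = -4 - 3 = -7)
1/(j*Y(o(-3), 0) - 45618) = 1/(12139*(-7) - 45618) = 1/(-84973 - 45618) = 1/(-130591) = -1/130591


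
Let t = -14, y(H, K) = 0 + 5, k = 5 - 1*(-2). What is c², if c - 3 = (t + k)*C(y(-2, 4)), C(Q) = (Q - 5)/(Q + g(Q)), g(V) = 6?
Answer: 9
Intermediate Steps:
k = 7 (k = 5 + 2 = 7)
y(H, K) = 5
C(Q) = (-5 + Q)/(6 + Q) (C(Q) = (Q - 5)/(Q + 6) = (-5 + Q)/(6 + Q))
c = 3 (c = 3 + (-14 + 7)*((-5 + 5)/(6 + 5)) = 3 - 7*0/11 = 3 - 7*0 = 3 + 0 = 3)
c² = 3² = 9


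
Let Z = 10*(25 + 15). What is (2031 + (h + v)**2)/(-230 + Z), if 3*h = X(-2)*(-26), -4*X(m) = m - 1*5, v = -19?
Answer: 6773/360 ≈ 18.814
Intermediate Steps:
X(m) = 5/4 - m/4 (X(m) = -(m - 1*5)/4 = -(m - 5)/4 = -(-5 + m)/4 = 5/4 - m/4)
h = -91/6 (h = ((5/4 - 1/4*(-2))*(-26))/3 = ((5/4 + 1/2)*(-26))/3 = ((7/4)*(-26))/3 = (1/3)*(-91/2) = -91/6 ≈ -15.167)
Z = 400 (Z = 10*40 = 400)
(2031 + (h + v)**2)/(-230 + Z) = (2031 + (-91/6 - 19)**2)/(-230 + 400) = (2031 + (-205/6)**2)/170 = (2031 + 42025/36)*(1/170) = (115141/36)*(1/170) = 6773/360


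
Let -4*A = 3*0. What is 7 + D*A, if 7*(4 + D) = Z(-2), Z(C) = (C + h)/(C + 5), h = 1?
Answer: 7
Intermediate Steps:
Z(C) = (1 + C)/(5 + C) (Z(C) = (C + 1)/(C + 5) = (1 + C)/(5 + C))
D = -85/21 (D = -4 + ((1 - 2)/(5 - 2))/7 = -4 + (-1/3)/7 = -4 + ((⅓)*(-1))/7 = -4 + (⅐)*(-⅓) = -4 - 1/21 = -85/21 ≈ -4.0476)
A = 0 (A = -3*0/4 = -¼*0 = 0)
7 + D*A = 7 - 85/21*0 = 7 + 0 = 7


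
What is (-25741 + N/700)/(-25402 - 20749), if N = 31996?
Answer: 4496676/8076425 ≈ 0.55677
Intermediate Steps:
(-25741 + N/700)/(-25402 - 20749) = (-25741 + 31996/700)/(-25402 - 20749) = (-25741 + 31996*(1/700))/(-46151) = (-25741 + 7999/175)*(-1/46151) = -4496676/175*(-1/46151) = 4496676/8076425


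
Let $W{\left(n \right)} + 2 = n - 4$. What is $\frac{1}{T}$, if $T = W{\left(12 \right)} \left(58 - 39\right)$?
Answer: $\frac{1}{114} \approx 0.0087719$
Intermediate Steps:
$W{\left(n \right)} = -6 + n$ ($W{\left(n \right)} = -2 + \left(n - 4\right) = -2 + \left(-4 + n\right) = -6 + n$)
$T = 114$ ($T = \left(-6 + 12\right) \left(58 - 39\right) = 6 \cdot 19 = 114$)
$\frac{1}{T} = \frac{1}{114}$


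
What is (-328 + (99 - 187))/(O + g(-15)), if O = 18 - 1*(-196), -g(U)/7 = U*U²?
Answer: -416/23839 ≈ -0.017450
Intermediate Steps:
g(U) = -7*U³ (g(U) = -7*U*U² = -7*U³)
O = 214 (O = 18 + 196 = 214)
(-328 + (99 - 187))/(O + g(-15)) = (-328 + (99 - 187))/(214 - 7*(-15)³) = (-328 - 88)/(214 - 7*(-3375)) = -416/(214 + 23625) = -416/23839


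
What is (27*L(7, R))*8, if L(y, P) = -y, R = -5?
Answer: -1512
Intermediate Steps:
(27*L(7, R))*8 = (27*(-1*7))*8 = (27*(-7))*8 = -189*8 = -1512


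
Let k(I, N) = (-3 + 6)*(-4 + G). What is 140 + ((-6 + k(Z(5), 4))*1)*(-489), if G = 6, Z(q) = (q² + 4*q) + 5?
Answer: 140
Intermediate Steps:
Z(q) = 5 + q² + 4*q
k(I, N) = 6 (k(I, N) = (-3 + 6)*(-4 + 6) = 3*2 = 6)
140 + ((-6 + k(Z(5), 4))*1)*(-489) = 140 + ((-6 + 6)*1)*(-489) = 140 + (0*1)*(-489) = 140 + 0*(-489) = 140 + 0 = 140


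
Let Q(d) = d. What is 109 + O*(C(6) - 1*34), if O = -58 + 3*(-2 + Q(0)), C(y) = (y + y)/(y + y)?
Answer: 2221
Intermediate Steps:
C(y) = 1 (C(y) = (2*y)/((2*y)) = (2*y)*(1/(2*y)) = 1)
O = -64 (O = -58 + 3*(-2 + 0) = -58 + 3*(-2) = -58 - 6 = -64)
109 + O*(C(6) - 1*34) = 109 - 64*(1 - 1*34) = 109 - 64*(1 - 34) = 109 - 64*(-33) = 109 + 2112 = 2221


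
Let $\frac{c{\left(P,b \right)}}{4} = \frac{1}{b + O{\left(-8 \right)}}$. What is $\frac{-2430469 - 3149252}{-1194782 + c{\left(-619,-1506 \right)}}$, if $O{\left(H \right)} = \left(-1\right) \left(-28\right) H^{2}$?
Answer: $\frac{797900103}{170853824} \approx 4.6701$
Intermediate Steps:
$O{\left(H \right)} = 28 H^{2}$
$c{\left(P,b \right)} = \frac{4}{1792 + b}$ ($c{\left(P,b \right)} = \frac{4}{b + 28 \left(-8\right)^{2}} = \frac{4}{b + 28 \cdot 64} = \frac{4}{b + 1792} = \frac{4}{1792 + b}$)
$\frac{-2430469 - 3149252}{-1194782 + c{\left(-619,-1506 \right)}} = \frac{-2430469 - 3149252}{-1194782 + \frac{4}{1792 - 1506}} = \frac{-2430469 - 3149252}{-1194782 + \frac{4}{286}} = \frac{-2430469 - 3149252}{-1194782 + 4 \cdot \frac{1}{286}} = - \frac{5579721}{-1194782 + \frac{2}{143}} = - \frac{5579721}{- \frac{170853824}{143}} = \left(-5579721\right) \left(- \frac{143}{170853824}\right) = \frac{797900103}{170853824}$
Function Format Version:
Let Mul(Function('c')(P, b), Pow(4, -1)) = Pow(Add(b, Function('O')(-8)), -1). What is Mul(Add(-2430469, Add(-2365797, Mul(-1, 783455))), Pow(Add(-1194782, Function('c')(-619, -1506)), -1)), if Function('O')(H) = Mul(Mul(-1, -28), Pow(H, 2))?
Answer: Rational(797900103, 170853824) ≈ 4.6701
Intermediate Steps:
Function('O')(H) = Mul(28, Pow(H, 2))
Function('c')(P, b) = Mul(4, Pow(Add(1792, b), -1)) (Function('c')(P, b) = Mul(4, Pow(Add(b, Mul(28, Pow(-8, 2))), -1)) = Mul(4, Pow(Add(b, Mul(28, 64)), -1)) = Mul(4, Pow(Add(b, 1792), -1)) = Mul(4, Pow(Add(1792, b), -1)))
Mul(Add(-2430469, Add(-2365797, Mul(-1, 783455))), Pow(Add(-1194782, Function('c')(-619, -1506)), -1)) = Mul(Add(-2430469, Add(-2365797, Mul(-1, 783455))), Pow(Add(-1194782, Mul(4, Pow(Add(1792, -1506), -1))), -1)) = Mul(Add(-2430469, Add(-2365797, -783455)), Pow(Add(-1194782, Mul(4, Pow(286, -1))), -1)) = Mul(Add(-2430469, -3149252), Pow(Add(-1194782, Mul(4, Rational(1, 286))), -1)) = Mul(-5579721, Pow(Add(-1194782, Rational(2, 143)), -1)) = Mul(-5579721, Pow(Rational(-170853824, 143), -1)) = Mul(-5579721, Rational(-143, 170853824)) = Rational(797900103, 170853824)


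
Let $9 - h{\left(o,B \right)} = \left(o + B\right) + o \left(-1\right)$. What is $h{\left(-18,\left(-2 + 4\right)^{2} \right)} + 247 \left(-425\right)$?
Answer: $-104970$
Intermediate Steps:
$h{\left(o,B \right)} = 9 - B$ ($h{\left(o,B \right)} = 9 - \left(\left(o + B\right) + o \left(-1\right)\right) = 9 - \left(\left(B + o\right) - o\right) = 9 - B$)
$h{\left(-18,\left(-2 + 4\right)^{2} \right)} + 247 \left(-425\right) = \left(9 - \left(-2 + 4\right)^{2}\right) + 247 \left(-425\right) = \left(9 - 2^{2}\right) - 104975 = \left(9 - 4\right) - 104975 = 5 - 104975 = -104970$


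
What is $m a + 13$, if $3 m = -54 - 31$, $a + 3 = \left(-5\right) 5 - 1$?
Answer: $\frac{2504}{3} \approx 834.67$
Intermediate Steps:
$a = -29$ ($a = -3 - 26 = -29$)
$m = - \frac{85}{3}$ ($m = \frac{-54 - 31}{3} = \frac{1}{3} \left(-85\right) = - \frac{85}{3} \approx -28.333$)
$m a + 13 = \left(- \frac{85}{3}\right) \left(-29\right) + 13 = \frac{2465}{3} + 13 = \frac{2504}{3}$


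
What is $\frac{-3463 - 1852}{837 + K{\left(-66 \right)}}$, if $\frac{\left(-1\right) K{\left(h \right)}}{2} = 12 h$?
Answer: $- \frac{5315}{2421} \approx -2.1954$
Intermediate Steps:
$K{\left(h \right)} = - 24 h$ ($K{\left(h \right)} = - 2 \cdot 12 h = - 24 h$)
$\frac{-3463 - 1852}{837 + K{\left(-66 \right)}} = \frac{-3463 - 1852}{837 - -1584} = - \frac{5315}{837 + 1584} = - \frac{5315}{2421}$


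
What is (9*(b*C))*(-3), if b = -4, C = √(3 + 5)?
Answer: 216*√2 ≈ 305.47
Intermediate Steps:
C = 2*√2 (C = √8 = 2*√2 ≈ 2.8284)
(9*(b*C))*(-3) = (9*(-8*√2))*(-3) = -72*√2*(-3) = 216*√2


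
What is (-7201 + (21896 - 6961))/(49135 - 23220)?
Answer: 7734/25915 ≈ 0.29844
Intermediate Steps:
(-7201 + (21896 - 6961))/(49135 - 23220) = (-7201 + 14935)/25915 = 7734*(1/25915) = 7734/25915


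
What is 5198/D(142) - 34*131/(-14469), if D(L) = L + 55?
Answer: 76087300/2850393 ≈ 26.694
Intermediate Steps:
D(L) = 55 + L
5198/D(142) - 34*131/(-14469) = 5198/(55 + 142) - 34*131/(-14469) = 5198/197 - 4454*(-1/14469) = 5198*(1/197) + 4454/14469 = 5198/197 + 4454/14469 = 76087300/2850393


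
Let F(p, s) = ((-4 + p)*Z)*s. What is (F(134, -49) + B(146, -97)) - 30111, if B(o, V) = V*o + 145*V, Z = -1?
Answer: -51968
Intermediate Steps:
B(o, V) = 145*V + V*o
F(p, s) = s*(4 - p) (F(p, s) = ((-4 + p)*(-1))*s = (4 - p)*s = s*(4 - p))
(F(134, -49) + B(146, -97)) - 30111 = (-49*(4 - 1*134) - 97*(145 + 146)) - 30111 = (-49*(4 - 134) - 97*291) - 30111 = (-49*(-130) - 28227) - 30111 = (6370 - 28227) - 30111 = -21857 - 30111 = -51968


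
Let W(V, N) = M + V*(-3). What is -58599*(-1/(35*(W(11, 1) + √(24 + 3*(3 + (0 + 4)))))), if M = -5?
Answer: -2226762/48965 - 175797*√5/48965 ≈ -53.505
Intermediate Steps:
W(V, N) = -5 - 3*V (W(V, N) = -5 + V*(-3) = -5 - 3*V)
-58599*(-1/(35*(W(11, 1) + √(24 + 3*(3 + (0 + 4)))))) = -58599*(-1/(35*((-5 - 3*11) + √(24 + 3*(3 + (0 + 4)))))) = -58599*(-1/(35*((-5 - 33) + √(24 + 3*(3 + 4))))) = -58599*(-1/(35*(-38 + √(24 + 3*7)))) = -58599*(-1/(35*(-38 + √(24 + 21)))) = -58599*(-1/(35*(-38 + √45))) = -58599*(-1/(35*(-38 + 3*√5))) = -58599/(1330 - 105*√5)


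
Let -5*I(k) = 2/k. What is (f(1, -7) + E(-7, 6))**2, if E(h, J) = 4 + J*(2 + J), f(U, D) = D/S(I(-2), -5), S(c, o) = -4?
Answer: 46225/16 ≈ 2889.1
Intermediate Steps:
I(k) = -2/(5*k)
f(U, D) = -D/4 (f(U, D) = D/(-4) = D*(-1/4) = -D/4)
(f(1, -7) + E(-7, 6))**2 = (-1/4*(-7) + (4 + 6**2 + 2*6))**2 = (7/4 + (4 + 36 + 12))**2 = (7/4 + 52)**2 = (215/4)**2 = 46225/16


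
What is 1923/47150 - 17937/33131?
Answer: -782018637/1562126650 ≈ -0.50061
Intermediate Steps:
1923/47150 - 17937/33131 = -782018637/1562126650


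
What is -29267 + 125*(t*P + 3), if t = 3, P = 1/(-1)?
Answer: -29267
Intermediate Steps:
P = -1
-29267 + 125*(t*P + 3) = -29267 + 125*(3*(-1) + 3) = -29267 + 125*(-3 + 3) = -29267 + 125*0 = -29267 + 0 = -29267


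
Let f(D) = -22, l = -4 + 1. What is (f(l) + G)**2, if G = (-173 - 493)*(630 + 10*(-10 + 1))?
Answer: 129356754244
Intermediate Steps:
l = -3
G = -359640 (G = -666*(630 + 10*(-9)) = -666*(630 - 90) = -666*540 = -359640)
(f(l) + G)**2 = (-22 - 359640)**2 = (-359662)**2 = 129356754244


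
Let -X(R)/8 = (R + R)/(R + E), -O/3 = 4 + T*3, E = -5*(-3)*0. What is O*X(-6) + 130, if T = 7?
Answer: 1330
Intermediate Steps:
E = 0 (E = 15*0 = 0)
O = -75 (O = -3*(4 + 7*3) = -3*(4 + 21) = -3*25 = -75)
X(R) = -16 (X(R) = -8*(R + R)/(R + 0) = -8*2*R/R = -8*2 = -16)
O*X(-6) + 130 = -75*(-16) + 130 = 1200 + 130 = 1330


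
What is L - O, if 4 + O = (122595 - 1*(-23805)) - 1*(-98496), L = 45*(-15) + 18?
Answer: -245549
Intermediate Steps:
L = -657 (L = -675 + 18 = -657)
O = 244892 (O = -4 + ((122595 - 1*(-23805)) - 1*(-98496)) = -4 + ((122595 + 23805) + 98496) = -4 + (146400 + 98496) = -4 + 244896 = 244892)
L - O = -657 - 1*244892 = -657 - 244892 = -245549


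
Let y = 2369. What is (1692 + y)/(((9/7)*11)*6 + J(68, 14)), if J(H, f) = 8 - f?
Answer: 28427/552 ≈ 51.498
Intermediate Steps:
(1692 + y)/(((9/7)*11)*6 + J(68, 14)) = (1692 + 2369)/(((9/7)*11)*6 + (8 - 1*14)) = 4061/(((9*(1/7))*11)*6 + (8 - 14)) = 4061/(((9/7)*11)*6 - 6) = 4061/((99/7)*6 - 6) = 4061/(594/7 - 6) = 4061/(552/7) = 4061*(7/552) = 28427/552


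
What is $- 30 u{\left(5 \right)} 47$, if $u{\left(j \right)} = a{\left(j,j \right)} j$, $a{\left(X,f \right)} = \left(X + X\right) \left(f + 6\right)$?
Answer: $-775500$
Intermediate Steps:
$a{\left(X,f \right)} = 2 X \left(6 + f\right)$
$u{\left(j \right)} = 2 j^{2} \left(6 + j\right)$ ($u{\left(j \right)} = 2 j \left(6 + j\right) j = 2 j^{2} \left(6 + j\right)$)
$- 30 u{\left(5 \right)} 47 = - 30 \cdot 2 \cdot 5^{2} \left(6 + 5\right) 47 = - 30 \cdot 2 \cdot 25 \cdot 11 \cdot 47 = \left(-30\right) 550 \cdot 47 = \left(-16500\right) 47 = -775500$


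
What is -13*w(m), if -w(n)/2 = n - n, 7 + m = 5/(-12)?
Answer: 0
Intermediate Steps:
m = -89/12 (m = -7 + 5/(-12) = -7 + 5*(-1/12) = -7 - 5/12 = -89/12 ≈ -7.4167)
w(n) = 0 (w(n) = -2*(n - n) = -2*0 = 0)
-13*w(m) = -13*0 = 0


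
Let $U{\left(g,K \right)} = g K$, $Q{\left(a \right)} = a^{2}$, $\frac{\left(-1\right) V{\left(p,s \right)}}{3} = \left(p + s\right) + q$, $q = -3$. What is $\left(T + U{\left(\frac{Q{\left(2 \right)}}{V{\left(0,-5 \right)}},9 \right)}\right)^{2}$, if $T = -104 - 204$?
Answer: $\frac{375769}{4} \approx 93942.0$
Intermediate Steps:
$V{\left(p,s \right)} = 9 - 3 p - 3 s$ ($V{\left(p,s \right)} = - 3 \left(\left(p + s\right) - 3\right) = - 3 \left(-3 + p + s\right) = 9 - 3 p - 3 s$)
$T = -308$ ($T = -104 - 204 = -308$)
$U{\left(g,K \right)} = K g$
$\left(T + U{\left(\frac{Q{\left(2 \right)}}{V{\left(0,-5 \right)}},9 \right)}\right)^{2} = \left(-308 + 9 \frac{2^{2}}{9 - 0 - -15}\right)^{2} = \left(-308 + 9 \frac{4}{9 + 0 + 15}\right)^{2} = \left(-308 + 9 \cdot \frac{4}{24}\right)^{2} = \left(-308 + 9 \cdot 4 \cdot \frac{1}{24}\right)^{2} = \left(-308 + 9 \cdot \frac{1}{6}\right)^{2} = \left(-308 + \frac{3}{2}\right)^{2} = \left(- \frac{613}{2}\right)^{2} = \frac{375769}{4}$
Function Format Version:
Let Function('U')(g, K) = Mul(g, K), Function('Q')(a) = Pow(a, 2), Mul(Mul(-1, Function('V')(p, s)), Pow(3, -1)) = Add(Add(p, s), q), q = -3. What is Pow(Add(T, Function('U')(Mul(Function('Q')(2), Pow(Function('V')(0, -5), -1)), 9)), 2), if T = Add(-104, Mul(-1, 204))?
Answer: Rational(375769, 4) ≈ 93942.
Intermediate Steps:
Function('V')(p, s) = Add(9, Mul(-3, p), Mul(-3, s)) (Function('V')(p, s) = Mul(-3, Add(Add(p, s), -3)) = Mul(-3, Add(-3, p, s)) = Add(9, Mul(-3, p), Mul(-3, s)))
T = -308 (T = Add(-104, -204) = -308)
Function('U')(g, K) = Mul(K, g)
Pow(Add(T, Function('U')(Mul(Function('Q')(2), Pow(Function('V')(0, -5), -1)), 9)), 2) = Pow(Add(-308, Mul(9, Mul(Pow(2, 2), Pow(Add(9, Mul(-3, 0), Mul(-3, -5)), -1)))), 2) = Pow(Add(-308, Mul(9, Mul(4, Pow(Add(9, 0, 15), -1)))), 2) = Pow(Add(-308, Mul(9, Mul(4, Pow(24, -1)))), 2) = Pow(Add(-308, Mul(9, Mul(4, Rational(1, 24)))), 2) = Pow(Add(-308, Mul(9, Rational(1, 6))), 2) = Pow(Add(-308, Rational(3, 2)), 2) = Pow(Rational(-613, 2), 2) = Rational(375769, 4)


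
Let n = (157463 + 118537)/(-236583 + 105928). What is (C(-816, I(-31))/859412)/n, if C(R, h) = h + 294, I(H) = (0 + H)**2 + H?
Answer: -1332681/1976647600 ≈ -0.00067421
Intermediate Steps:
I(H) = H + H**2 (I(H) = H**2 + H = H + H**2)
n = -55200/26131 (n = 276000/(-130655) = 276000*(-1/130655) = -55200/26131 ≈ -2.1124)
C(R, h) = 294 + h
(C(-816, I(-31))/859412)/n = ((294 - 31*(1 - 31))/859412)/(-55200/26131) = ((294 - 31*(-30))*(1/859412))*(-26131/55200) = ((294 + 930)*(1/859412))*(-26131/55200) = (1224*(1/859412))*(-26131/55200) = (306/214853)*(-26131/55200) = -1332681/1976647600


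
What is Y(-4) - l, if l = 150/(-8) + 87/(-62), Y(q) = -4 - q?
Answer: 2499/124 ≈ 20.153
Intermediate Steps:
l = -2499/124 (l = 150*(-⅛) + 87*(-1/62) = -75/4 - 87/62 = -2499/124 ≈ -20.153)
Y(-4) - l = (-4 - 1*(-4)) - 1*(-2499/124) = (-4 + 4) + 2499/124 = 0 + 2499/124 = 2499/124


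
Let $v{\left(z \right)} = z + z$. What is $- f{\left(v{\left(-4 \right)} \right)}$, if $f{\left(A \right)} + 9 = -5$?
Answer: $14$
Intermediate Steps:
$v{\left(z \right)} = 2 z$
$f{\left(A \right)} = -14$ ($f{\left(A \right)} = -9 - 5 = -14$)
$- f{\left(v{\left(-4 \right)} \right)} = \left(-1\right) \left(-14\right) = 14$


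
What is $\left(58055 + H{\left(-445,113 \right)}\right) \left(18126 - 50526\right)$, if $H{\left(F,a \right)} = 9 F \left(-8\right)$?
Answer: $-2919078000$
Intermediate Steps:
$H{\left(F,a \right)} = - 72 F$
$\left(58055 + H{\left(-445,113 \right)}\right) \left(18126 - 50526\right) = \left(58055 - -32040\right) \left(18126 - 50526\right) = \left(58055 + 32040\right) \left(-32400\right) = 90095 \left(-32400\right) = -2919078000$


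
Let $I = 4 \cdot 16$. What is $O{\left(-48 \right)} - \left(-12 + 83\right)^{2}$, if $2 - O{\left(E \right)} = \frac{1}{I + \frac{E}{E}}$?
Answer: $- \frac{327536}{65} \approx -5039.0$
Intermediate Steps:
$I = 64$
$O{\left(E \right)} = \frac{129}{65}$ ($O{\left(E \right)} = 2 - \frac{1}{64 + \frac{E}{E}} = 2 - \frac{1}{64 + 1} = 2 - \frac{1}{65} = \frac{129}{65}$)
$O{\left(-48 \right)} - \left(-12 + 83\right)^{2} = \frac{129}{65} - \left(-12 + 83\right)^{2} = \frac{129}{65} - 71^{2} = \frac{129}{65} - 5041 = - \frac{327536}{65}$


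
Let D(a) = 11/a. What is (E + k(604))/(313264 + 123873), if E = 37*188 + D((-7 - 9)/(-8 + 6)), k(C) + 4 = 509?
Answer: 59699/3497096 ≈ 0.017071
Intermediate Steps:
k(C) = 505 (k(C) = -4 + 509 = 505)
E = 55659/8 (E = 37*188 + 11/(((-7 - 9)/(-8 + 6))) = 6956 + 11/((-16/(-2))) = 6956 + 11/((-16*(-½))) = 6956 + 11/8 = 55659/8 ≈ 6957.4)
(E + k(604))/(313264 + 123873) = (55659/8 + 505)/(313264 + 123873) = (59699/8)/437137 = (59699/8)*(1/437137) = 59699/3497096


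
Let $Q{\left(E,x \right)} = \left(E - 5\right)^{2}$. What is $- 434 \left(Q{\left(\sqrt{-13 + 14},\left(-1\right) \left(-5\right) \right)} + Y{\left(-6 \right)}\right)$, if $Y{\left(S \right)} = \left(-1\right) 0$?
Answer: $-6944$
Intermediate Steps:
$Y{\left(S \right)} = 0$
$Q{\left(E,x \right)} = \left(-5 + E\right)^{2}$
$- 434 \left(Q{\left(\sqrt{-13 + 14},\left(-1\right) \left(-5\right) \right)} + Y{\left(-6 \right)}\right) = - 434 \left(\left(-5 + \sqrt{-13 + 14}\right)^{2} + 0\right) = - 434 \left(\left(-5 + \sqrt{1}\right)^{2} + 0\right) = - 434 \left(\left(-5 + 1\right)^{2} + 0\right) = - 434 \left(\left(-4\right)^{2} + 0\right) = - 434 \left(16 + 0\right) = \left(-434\right) 16 = -6944$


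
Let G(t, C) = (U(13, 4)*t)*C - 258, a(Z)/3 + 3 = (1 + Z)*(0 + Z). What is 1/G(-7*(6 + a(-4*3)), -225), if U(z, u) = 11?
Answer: 1/6808467 ≈ 1.4688e-7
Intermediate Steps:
a(Z) = -9 + 3*Z*(1 + Z) (a(Z) = -9 + 3*((1 + Z)*(0 + Z)) = -9 + 3*((1 + Z)*Z) = -9 + 3*(Z*(1 + Z)) = -9 + 3*Z*(1 + Z))
G(t, C) = -258 + 11*C*t (G(t, C) = (11*t)*C - 258 = 11*C*t - 258 = -258 + 11*C*t)
1/G(-7*(6 + a(-4*3)), -225) = 1/(-258 + 11*(-225)*(-7*(6 + (-9 + 3*(-4*3) + 3*(-4*3)**2)))) = 1/(-258 + 11*(-225)*(-7*(6 + (-9 + 3*(-12) + 3*(-12)**2)))) = 1/(-258 + 11*(-225)*(-7*(6 + (-9 - 36 + 3*144)))) = 1/(-258 + 11*(-225)*(-7*(6 + (-9 - 36 + 432)))) = 1/(-258 + 11*(-225)*(-7*(6 + 387))) = 1/(-258 + 11*(-225)*(-7*393)) = 1/(-258 + 11*(-225)*(-2751)) = 1/(-258 + 6808725) = 1/6808467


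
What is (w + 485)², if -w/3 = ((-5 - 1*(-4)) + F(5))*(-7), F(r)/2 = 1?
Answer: 256036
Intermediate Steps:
F(r) = 2 (F(r) = 2*1 = 2)
w = 21 (w = -3*((-5 - 1*(-4)) + 2)*(-7) = -3*((-5 + 4) + 2)*(-7) = -3*(-1 + 2)*(-7) = -3*(-7) = 21)
(w + 485)² = (21 + 485)² = 506² = 256036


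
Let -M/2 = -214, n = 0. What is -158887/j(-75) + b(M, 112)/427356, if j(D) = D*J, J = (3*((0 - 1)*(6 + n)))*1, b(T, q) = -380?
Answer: -628720609/5341950 ≈ -117.69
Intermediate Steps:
M = 428 (M = -2*(-214) = 428)
J = -18 (J = (3*((0 - 1)*(6 + 0)))*1 = (3*(-1*6))*1 = (3*(-6))*1 = -18*1 = -18)
j(D) = -18*D (j(D) = D*(-18) = -18*D)
-158887/j(-75) + b(M, 112)/427356 = -158887/((-18*(-75))) - 380/427356 = -158887/1350 - 380*1/427356 = -158887*1/1350 - 95/106839 = -158887/1350 - 95/106839 = -628720609/5341950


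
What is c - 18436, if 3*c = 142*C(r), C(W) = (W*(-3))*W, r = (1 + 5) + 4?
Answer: -32636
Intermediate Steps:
r = 10 (r = 6 + 4 = 10)
C(W) = -3*W² (C(W) = (-3*W)*W = -3*W²)
c = -14200 (c = (142*(-3*10²))/3 = (142*(-3*100))/3 = (142*(-300))/3 = (⅓)*(-42600) = -14200)
c - 18436 = -14200 - 18436 = -32636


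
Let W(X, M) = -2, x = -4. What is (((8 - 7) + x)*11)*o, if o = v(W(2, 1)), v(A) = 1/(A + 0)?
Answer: 33/2 ≈ 16.500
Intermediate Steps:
v(A) = 1/A
o = -½ (o = 1/(-2) = -½ ≈ -0.50000)
(((8 - 7) + x)*11)*o = (((8 - 7) - 4)*11)*(-½) = ((1 - 4)*11)*(-½) = -3*11*(-½) = -33*(-½) = 33/2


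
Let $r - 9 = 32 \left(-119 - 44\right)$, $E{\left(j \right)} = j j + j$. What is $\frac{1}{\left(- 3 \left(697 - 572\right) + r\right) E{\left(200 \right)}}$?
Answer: $- \frac{1}{224396400} \approx -4.4564 \cdot 10^{-9}$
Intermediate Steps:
$E{\left(j \right)} = j + j^{2}$ ($E{\left(j \right)} = j^{2} + j = j + j^{2}$)
$r = -5207$ ($r = 9 + 32 \left(-119 - 44\right) = 9 + 32 \left(-163\right) = 9 - 5216 = -5207$)
$\frac{1}{\left(- 3 \left(697 - 572\right) + r\right) E{\left(200 \right)}} = \frac{1}{\left(- 3 \left(697 - 572\right) - 5207\right) 200 \left(1 + 200\right)} = \frac{1}{\left(\left(-3\right) 125 - 5207\right) 200 \cdot 201} = \frac{1}{\left(-375 - 5207\right) 40200} = \frac{1}{-5582} \cdot \frac{1}{40200} = \left(- \frac{1}{5582}\right) \frac{1}{40200} = - \frac{1}{224396400}$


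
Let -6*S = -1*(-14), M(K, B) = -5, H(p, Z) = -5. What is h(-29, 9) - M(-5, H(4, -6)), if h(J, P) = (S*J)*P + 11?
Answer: 625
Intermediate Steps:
S = -7/3 (S = -(-1)*(-14)/6 = -1/6*14 = -7/3 ≈ -2.3333)
h(J, P) = 11 - 7*J*P/3 (h(J, P) = (-7*J/3)*P + 11 = -7*J*P/3 + 11 = 11 - 7*J*P/3)
h(-29, 9) - M(-5, H(4, -6)) = (11 - 7/3*(-29)*9) - 1*(-5) = (11 + 609) + 5 = 620 + 5 = 625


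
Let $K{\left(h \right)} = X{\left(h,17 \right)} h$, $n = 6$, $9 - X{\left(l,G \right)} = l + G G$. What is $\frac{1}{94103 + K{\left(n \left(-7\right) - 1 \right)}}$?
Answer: $\frac{1}{104294} \approx 9.5883 \cdot 10^{-6}$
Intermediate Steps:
$X{\left(l,G \right)} = 9 - l - G^{2}$ ($X{\left(l,G \right)} = 9 - \left(l + G G\right) = 9 - \left(l + G^{2}\right) = 9 - l - G^{2}$)
$K{\left(h \right)} = h \left(-280 - h\right)$ ($K{\left(h \right)} = \left(9 - h - 17^{2}\right) h = \left(9 - h - 289\right) h = \left(-280 - h\right) h = h \left(-280 - h\right)$)
$\frac{1}{94103 + K{\left(n \left(-7\right) - 1 \right)}} = \frac{1}{94103 - \left(6 \left(-7\right) - 1\right) \left(280 + \left(6 \left(-7\right) - 1\right)\right)} = \frac{1}{94103 - \left(-42 - 1\right) \left(280 - 43\right)} = \frac{1}{94103 - - 43 \left(280 - 43\right)} = \frac{1}{94103 - \left(-43\right) 237} = \frac{1}{94103 + 10191} = \frac{1}{104294}$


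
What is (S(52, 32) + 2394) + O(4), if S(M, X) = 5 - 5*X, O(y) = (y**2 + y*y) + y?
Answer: 2275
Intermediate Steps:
O(y) = y + 2*y**2 (O(y) = (y**2 + y**2) + y = 2*y**2 + y = y + 2*y**2)
(S(52, 32) + 2394) + O(4) = ((5 - 5*32) + 2394) + 4*(1 + 2*4) = ((5 - 160) + 2394) + 4*(1 + 8) = (-155 + 2394) + 4*9 = 2239 + 36 = 2275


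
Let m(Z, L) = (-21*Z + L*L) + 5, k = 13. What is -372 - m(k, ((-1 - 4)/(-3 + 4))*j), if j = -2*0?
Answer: -104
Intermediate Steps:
j = 0
m(Z, L) = 5 + L² - 21*Z (m(Z, L) = (-21*Z + L²) + 5 = (L² - 21*Z) + 5 = 5 + L² - 21*Z)
-372 - m(k, ((-1 - 4)/(-3 + 4))*j) = -372 - (5 + (((-1 - 4)/(-3 + 4))*0)² - 21*13) = -372 - (5 + (-5/1*0)² - 273) = -372 - (5 + (-5*1*0)² - 273) = -372 - (5 + (-5*0)² - 273) = -372 - (5 + 0² - 273) = -372 - (5 + 0 - 273) = -372 - 1*(-268) = -372 + 268 = -104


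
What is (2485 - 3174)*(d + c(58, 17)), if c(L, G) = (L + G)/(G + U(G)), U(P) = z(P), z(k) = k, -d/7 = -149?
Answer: -24484993/34 ≈ -7.2015e+5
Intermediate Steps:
d = 1043 (d = -7*(-149) = 1043)
U(P) = P
c(L, G) = (G + L)/(2*G) (c(L, G) = (L + G)/(G + G) = (G + L)/((2*G)) = (G + L)*(1/(2*G)) = (G + L)/(2*G))
(2485 - 3174)*(d + c(58, 17)) = (2485 - 3174)*(1043 + (½)*(17 + 58)/17) = -689*(1043 + (½)*(1/17)*75) = -689*(1043 + 75/34) = -689*35537/34 = -24484993/34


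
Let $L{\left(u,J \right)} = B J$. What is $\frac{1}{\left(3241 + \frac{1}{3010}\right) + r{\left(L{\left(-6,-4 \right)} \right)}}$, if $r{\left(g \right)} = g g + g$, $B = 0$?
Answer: $\frac{3010}{9755411} \approx 0.00030855$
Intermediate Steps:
$L{\left(u,J \right)} = 0$ ($L{\left(u,J \right)} = 0 J = 0$)
$r{\left(g \right)} = g + g^{2}$ ($r{\left(g \right)} = g^{2} + g = g + g^{2}$)
$\frac{1}{\left(3241 + \frac{1}{3010}\right) + r{\left(L{\left(-6,-4 \right)} \right)}} = \frac{1}{\left(3241 + \frac{1}{3010}\right) + 0 \left(1 + 0\right)} = \frac{1}{\left(3241 + \frac{1}{3010}\right) + 0 \cdot 1} = \frac{1}{\frac{9755411}{3010} + 0} = \frac{1}{\frac{9755411}{3010}} = \frac{3010}{9755411}$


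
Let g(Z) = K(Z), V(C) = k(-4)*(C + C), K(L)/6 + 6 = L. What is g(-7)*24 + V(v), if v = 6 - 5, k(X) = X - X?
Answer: -1872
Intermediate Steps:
k(X) = 0
K(L) = -36 + 6*L
v = 1
V(C) = 0 (V(C) = 0*(C + C) = 0*(2*C) = 0)
g(Z) = -36 + 6*Z
g(-7)*24 + V(v) = (-36 + 6*(-7))*24 + 0 = (-36 - 42)*24 + 0 = -78*24 + 0 = -1872 + 0 = -1872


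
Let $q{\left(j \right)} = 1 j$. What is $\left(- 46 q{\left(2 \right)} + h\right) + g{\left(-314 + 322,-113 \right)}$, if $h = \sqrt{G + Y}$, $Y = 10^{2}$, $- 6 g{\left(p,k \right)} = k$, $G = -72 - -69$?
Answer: $- \frac{439}{6} + \sqrt{97} \approx -63.318$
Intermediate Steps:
$G = -3$ ($G = -72 + 69 = -3$)
$g{\left(p,k \right)} = - \frac{k}{6}$
$Y = 100$
$h = \sqrt{97}$ ($h = \sqrt{-3 + 100} = \sqrt{97} \approx 9.8489$)
$q{\left(j \right)} = j$
$\left(- 46 q{\left(2 \right)} + h\right) + g{\left(-314 + 322,-113 \right)} = \left(\left(-46\right) 2 + \sqrt{97}\right) - - \frac{113}{6} = \left(-92 + \sqrt{97}\right) + \frac{113}{6} = - \frac{439}{6} + \sqrt{97}$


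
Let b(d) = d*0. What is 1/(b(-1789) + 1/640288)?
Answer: 640288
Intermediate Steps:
b(d) = 0
1/(b(-1789) + 1/640288) = 1/(0 + 1/640288) = 1/(1/640288) = 640288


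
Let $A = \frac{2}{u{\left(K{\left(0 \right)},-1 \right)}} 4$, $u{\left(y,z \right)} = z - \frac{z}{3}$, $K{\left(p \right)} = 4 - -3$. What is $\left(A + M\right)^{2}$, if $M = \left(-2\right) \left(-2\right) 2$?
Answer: $16$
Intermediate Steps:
$K{\left(p \right)} = 7$ ($K{\left(p \right)} = 4 + 3 = 7$)
$u{\left(y,z \right)} = \frac{2 z}{3}$ ($u{\left(y,z \right)} = z - z \frac{1}{3} = z - \frac{z}{3} = \frac{2 z}{3}$)
$A = -12$ ($A = \frac{2}{\frac{2}{3} \left(-1\right)} 4 = \frac{2}{- \frac{2}{3}} \cdot 4 = 2 \left(- \frac{3}{2}\right) 4 = \left(-3\right) 4 = -12$)
$M = 8$ ($M = 4 \cdot 2 = 8$)
$\left(A + M\right)^{2} = \left(-12 + 8\right)^{2} = \left(-4\right)^{2} = 16$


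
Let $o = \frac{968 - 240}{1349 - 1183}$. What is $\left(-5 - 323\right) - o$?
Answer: $- \frac{27588}{83} \approx -332.39$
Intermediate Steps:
$o = \frac{364}{83}$ ($o = \frac{968 - 240}{166} = 728 \cdot \frac{1}{166} = \frac{364}{83} \approx 4.3855$)
$\left(-5 - 323\right) - o = \left(-5 - 323\right) - \frac{364}{83} = -328 - \frac{364}{83} = - \frac{27588}{83}$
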